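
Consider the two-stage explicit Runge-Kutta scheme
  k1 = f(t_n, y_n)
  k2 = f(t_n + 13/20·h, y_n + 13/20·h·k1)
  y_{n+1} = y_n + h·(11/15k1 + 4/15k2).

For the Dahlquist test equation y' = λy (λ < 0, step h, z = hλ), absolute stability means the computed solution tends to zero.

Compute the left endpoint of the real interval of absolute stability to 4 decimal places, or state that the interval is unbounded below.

z* = -5.7692.

Set f=λy, z=hλ:
  k1=λy_n ⇒ h·k1=z·y_n;  k2=λ(1+13/20z)y_n ⇒ h·k2=z(1+13/20z)y_n
  y_{n+1}/y_n = 1 + 11/15z + 4/15z(1+13/20z) = 1 + z + 13/75z²
  so R(z) = 1 + z + 13/75z².

Need |R(x)|<1, x<0.
x=-0.68: |R|=0.4001
R=1: x+13/75x²=0 ⇒ x=−75/13=-5.7692; min R=1−1/(4·13/75)=-0.4423>−1
Confirm numerically:
  x=-5.280: |R|=0.55226 <1
  x=-4.735: |R|=0.15117 <1
  x=-3.709: |R|=0.32451 <1
  x=-6.275: |R|=1.55011 >1
  x=-6.224: |R|=1.49062 >1
  x=-6.060: |R|=1.30542 >1
Stable set (-5.7692, 0).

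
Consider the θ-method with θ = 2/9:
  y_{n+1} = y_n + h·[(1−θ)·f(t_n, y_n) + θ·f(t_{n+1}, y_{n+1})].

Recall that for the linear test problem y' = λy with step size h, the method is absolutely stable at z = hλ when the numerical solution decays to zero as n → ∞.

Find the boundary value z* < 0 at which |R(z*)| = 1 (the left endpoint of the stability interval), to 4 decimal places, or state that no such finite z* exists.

Set f=λy, z=hλ:
  y_{n+1} = y_n + z·[7/9·y_n + 2/9·y_{n+1}] ⇒ (1 − 2/9z)y_{n+1} = (1 + 7/9z)y_n
  so R(z) = (1 + 7/9z)/(1 − 2/9z).

Boundary: |R(x)|=1, x<0.
x=-1.71: |R|=0.2391
R=−1: 1+7/9x = −1+2/9x ⇒ -5/9x=2 ⇒ x=2/(-5/9)=-3.6000
Confirm numerically:
  x=-3.026: |R|=0.80933 <1
  x=-2.812: |R|=0.73058 <1
  x=-2.387: |R|=0.55968 <1
  x=-2.235: |R|=0.49332 <1
  x=-3.661: |R|=1.01869 >1
  x=-3.650: |R|=1.01534 >1
So |R|<1 on (-3.6000, 0).

left endpoint -3.6000.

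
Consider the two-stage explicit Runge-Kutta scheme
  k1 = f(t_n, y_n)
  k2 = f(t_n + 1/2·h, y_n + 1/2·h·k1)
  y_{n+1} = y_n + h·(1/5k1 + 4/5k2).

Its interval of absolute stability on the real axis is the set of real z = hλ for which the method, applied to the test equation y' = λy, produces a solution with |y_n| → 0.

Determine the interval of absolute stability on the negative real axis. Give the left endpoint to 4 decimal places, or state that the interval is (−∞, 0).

(-2.5000, 0).

Set f=λy, z=hλ:
  k1=λy_n ⇒ h·k1=z·y_n;  k2=λ(1+1/2z)y_n ⇒ h·k2=z(1+1/2z)y_n
  y_{n+1}/y_n = 1 + 1/5z + 4/5z(1+1/2z) = 1 + z + 2/5z²
  ⇒ R(z) = 1 + z + 2/5z².

Find x<0 with |R(x)|<1.
x=-1.05: |R|=0.3910
R=1: x+2/5x²=0 ⇒ x=−5/2=-2.5000; min R=1−1/(4·2/5)=0.3750>−1
Confirm numerically:
  x=-1.704: |R|=0.45745 <1
  x=-1.170: |R|=0.37756 <1
  x=-1.152: |R|=0.37884 <1
  x=-2.905: |R|=1.47061 >1
  x=-2.766: |R|=1.29430 >1
  x=-2.562: |R|=1.06354 >1
So |R|<1 on (-2.5000, 0).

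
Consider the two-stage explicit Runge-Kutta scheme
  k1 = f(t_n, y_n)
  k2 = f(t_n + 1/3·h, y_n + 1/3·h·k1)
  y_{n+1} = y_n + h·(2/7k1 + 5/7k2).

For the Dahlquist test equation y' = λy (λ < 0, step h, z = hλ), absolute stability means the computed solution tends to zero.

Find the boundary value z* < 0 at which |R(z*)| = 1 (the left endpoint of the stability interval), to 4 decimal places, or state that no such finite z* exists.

left endpoint -4.2000.

Set f=λy, z=hλ:
  k1=λy_n ⇒ h·k1=z·y_n;  k2=λ(1+1/3z)y_n ⇒ h·k2=z(1+1/3z)y_n
  y_{n+1}/y_n = 1 + 2/7z + 5/7z(1+1/3z) = 1 + z + 5/21z²
  so R(z) = 1 + z + 5/21z².

Find x<0 with |R(x)|<1.
x=-0.76: |R|=0.3775
R=1: x+5/21x²=0 ⇒ x=−21/5=-4.2000; min R=1−1/(4·5/21)=-0.0500>−1
Confirm numerically:
  x=-3.508: |R|=0.42202 <1
  x=-2.277: |R|=0.04254 <1
  x=-2.154: |R|=0.04931 <1
  x=-4.667: |R|=1.51893 >1
  x=-4.398: |R|=1.20733 >1
Interval (-4.2000, 0).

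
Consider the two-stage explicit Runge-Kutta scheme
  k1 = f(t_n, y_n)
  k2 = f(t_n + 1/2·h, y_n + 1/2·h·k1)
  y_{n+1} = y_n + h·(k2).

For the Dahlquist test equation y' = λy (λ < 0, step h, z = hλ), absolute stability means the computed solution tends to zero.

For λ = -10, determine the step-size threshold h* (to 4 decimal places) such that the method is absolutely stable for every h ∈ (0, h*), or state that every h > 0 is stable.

On y'=λy, z=hλ:
  k1=λy_n ⇒ h·k1=z·y_n;  k2=λ(1+1/2z)y_n ⇒ h·k2=z(1+1/2z)y_n
  y_{n+1}/y_n = 1 + z(1+1/2z) = 1 + z + 1/2z²
  Hence R(z) = 1 + z + 1/2z².

Solve |R(x)|<1 on ℝ⁻.
x=-1.71: |R|=0.7520
R=1: x+1/2x²=0 ⇒ x=−2=-2.0000; min R=1−1/(4·1/2)=0.5000>−1
Confirm numerically:
  x=-1.570: |R|=0.66245 <1
  x=-1.286: |R|=0.54090 <1
  x=-0.867: |R|=0.50884 <1
  x=-2.444: |R|=1.54257 >1
  x=-2.245: |R|=1.27501 >1
  x=-2.078: |R|=1.08104 >1
Interval (-2.0000, 0).

(-2.0000,0); λ=-10 ⇒ h* = (2)/10 = 0.2000.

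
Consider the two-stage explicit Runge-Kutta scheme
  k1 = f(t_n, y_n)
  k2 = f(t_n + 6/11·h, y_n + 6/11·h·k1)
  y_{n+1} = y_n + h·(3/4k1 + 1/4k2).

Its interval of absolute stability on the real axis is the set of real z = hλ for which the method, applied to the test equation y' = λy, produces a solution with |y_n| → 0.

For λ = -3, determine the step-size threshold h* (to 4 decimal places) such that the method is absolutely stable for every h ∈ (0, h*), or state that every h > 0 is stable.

On y'=λy, z=hλ:
  k1=λy_n ⇒ h·k1=z·y_n;  k2=λ(1+6/11z)y_n ⇒ h·k2=z(1+6/11z)y_n
  y_{n+1}/y_n = 1 + 3/4z + 1/4z(1+6/11z) = 1 + z + 3/22z²
  ⇒ R(z) = 1 + z + 3/22z².

Solve |R(x)|<1 on ℝ⁻.
x=-1.32: |R|=0.0824
R=1: x+3/22x²=0 ⇒ x=−22/3=-7.3333; min R=1−1/(4·3/22)=-0.8333>−1
Confirm numerically:
  x=-6.232: |R|=0.06407 <1
  x=-4.648: |R|=0.70201 <1
  x=-4.293: |R|=0.77984 <1
  x=-4.220: |R|=0.79158 <1
  x=-7.799: |R|=1.49524 >1
  x=-7.619: |R|=1.29679 >1
Stable set (-7.3333, 0).

(-7.3333,0); λ=-3 ⇒ h* = (22/3)/3 = 2.4444.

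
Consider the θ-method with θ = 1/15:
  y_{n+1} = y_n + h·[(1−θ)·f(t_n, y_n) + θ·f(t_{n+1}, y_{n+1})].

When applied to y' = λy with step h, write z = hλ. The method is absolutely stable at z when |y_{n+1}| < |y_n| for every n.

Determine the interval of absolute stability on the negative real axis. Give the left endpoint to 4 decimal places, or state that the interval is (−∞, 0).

With y'=λy (z=hλ):
  y_{n+1} = y_n + z·[14/15·y_n + 1/15·y_{n+1}] ⇒ (1 − 1/15z)y_{n+1} = (1 + 14/15z)y_n
  ⇒ R(z) = (1 + 14/15z)/(1 − 1/15z).

Boundary: |R(x)|=1, x<0.
x=-0.59: |R|=0.4323
R=−1: 1+14/15x = −1+1/15x ⇒ -13/15x=2 ⇒ x=2/(-13/15)=-2.3077
Confirm numerically:
  x=-1.692: |R|=0.52049 <1
  x=-1.669: |R|=0.50189 <1
  x=-1.593: |R|=0.44007 <1
  x=-1.175: |R|=0.08964 <1
  x=-2.434: |R|=1.09418 >1
  x=-2.352: |R|=1.03320 >1
Interval (-2.3077, 0).

(-2.3077, 0).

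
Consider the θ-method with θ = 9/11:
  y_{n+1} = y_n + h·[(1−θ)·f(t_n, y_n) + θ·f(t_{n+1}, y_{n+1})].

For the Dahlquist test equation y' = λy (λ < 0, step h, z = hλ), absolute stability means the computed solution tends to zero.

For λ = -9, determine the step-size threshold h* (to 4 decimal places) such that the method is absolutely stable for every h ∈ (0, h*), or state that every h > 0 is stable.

With y'=λy (z=hλ):
  y_{n+1} = y_n + z·[2/11·y_n + 9/11·y_{n+1}] ⇒ (1 − 9/11z)y_{n+1} = (1 + 2/11z)y_n
  Hence R(z) = (1 + 2/11z)/(1 − 9/11z).

Need |R(x)|<1, x<0.
x=-1.12: |R|=0.4156
x=-2: |R|=0.2414
x=-10: |R|=0.0891
x=-100: |R|=0.2075
θ=9/11≥1/2 ⇒ |1+2/11x|<|1−9/11x| ∀x<0 ⇒ stable on all of ℝ⁻.

interval (−∞, 0). Any h>0 works for λ=-9.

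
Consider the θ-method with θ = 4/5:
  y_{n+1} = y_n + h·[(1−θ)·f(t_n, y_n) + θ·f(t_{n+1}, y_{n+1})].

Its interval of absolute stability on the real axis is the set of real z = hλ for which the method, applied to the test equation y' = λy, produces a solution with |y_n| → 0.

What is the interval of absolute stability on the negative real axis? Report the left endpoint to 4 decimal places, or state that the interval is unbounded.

interval (−∞, 0).

On y'=λy, z=hλ:
  y_{n+1} = y_n + z·[1/5·y_n + 4/5·y_{n+1}] ⇒ (1 − 4/5z)y_{n+1} = (1 + 1/5z)y_n
  ⇒ R(z) = (1 + 1/5z)/(1 − 4/5z).

Need |R(x)|<1, x<0.
x=-1.16: |R|=0.3983
x=-2: |R|=0.2308
x=-10: |R|=0.1111
x=-100: |R|=0.2346
θ=4/5≥1/2 ⇒ |1+1/5x|<|1−4/5x| ∀x<0 ⇒ interval (−∞,0).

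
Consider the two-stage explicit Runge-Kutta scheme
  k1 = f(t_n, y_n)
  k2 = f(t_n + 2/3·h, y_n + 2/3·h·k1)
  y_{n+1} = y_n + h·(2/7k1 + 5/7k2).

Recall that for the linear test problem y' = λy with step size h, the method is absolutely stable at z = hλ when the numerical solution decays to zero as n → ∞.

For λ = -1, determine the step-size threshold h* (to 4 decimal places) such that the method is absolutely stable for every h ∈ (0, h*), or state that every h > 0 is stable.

With y'=λy (z=hλ):
  k1=λy_n ⇒ h·k1=z·y_n;  k2=λ(1+2/3z)y_n ⇒ h·k2=z(1+2/3z)y_n
  y_{n+1}/y_n = 1 + 2/7z + 5/7z(1+2/3z) = 1 + z + 10/21z²
  Hence R(z) = 1 + z + 10/21z².

Find x<0 with |R(x)|<1.
x=-0.32: |R|=0.7288
R=1: x+10/21x²=0 ⇒ x=−21/10=-2.1000; min R=1−1/(4·10/21)=0.4750>−1
Confirm numerically:
  x=-1.761: |R|=0.71572 <1
  x=-1.421: |R|=0.54054 <1
  x=-1.410: |R|=0.53671 <1
  x=-2.425: |R|=1.37530 >1
  x=-2.409: |R|=1.35447 >1
  x=-2.192: |R|=1.09603 >1
Interval (-2.1000, 0).

(-2.1000,0); λ=-1 ⇒ h* = (21/10)/1 = 2.1000.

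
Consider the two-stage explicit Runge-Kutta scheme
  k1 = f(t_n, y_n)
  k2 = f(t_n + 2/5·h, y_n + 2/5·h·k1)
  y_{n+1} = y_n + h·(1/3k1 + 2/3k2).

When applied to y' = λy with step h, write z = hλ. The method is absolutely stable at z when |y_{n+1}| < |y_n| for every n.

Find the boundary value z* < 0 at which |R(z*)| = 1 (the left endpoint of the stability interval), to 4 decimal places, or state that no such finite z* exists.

With y'=λy (z=hλ):
  k1=λy_n ⇒ h·k1=z·y_n;  k2=λ(1+2/5z)y_n ⇒ h·k2=z(1+2/5z)y_n
  y_{n+1}/y_n = 1 + 1/3z + 2/3z(1+2/5z) = 1 + z + 4/15z²
  so R(z) = 1 + z + 4/15z².

Boundary: |R(x)|=1, x<0.
x=-0.48: |R|=0.5814
R=1: x+4/15x²=0 ⇒ x=−15/4=-3.7500; min R=1−1/(4·4/15)=0.0625>−1
Confirm numerically:
  x=-3.330: |R|=0.62704 <1
  x=-3.081: |R|=0.45035 <1
  x=-2.088: |R|=0.07460 <1
  x=-2.064: |R|=0.07203 <1
  x=-4.075: |R|=1.35317 >1
  x=-3.924: |R|=1.18207 >1
So |R|<1 on (-3.7500, 0).

z* = -3.7500.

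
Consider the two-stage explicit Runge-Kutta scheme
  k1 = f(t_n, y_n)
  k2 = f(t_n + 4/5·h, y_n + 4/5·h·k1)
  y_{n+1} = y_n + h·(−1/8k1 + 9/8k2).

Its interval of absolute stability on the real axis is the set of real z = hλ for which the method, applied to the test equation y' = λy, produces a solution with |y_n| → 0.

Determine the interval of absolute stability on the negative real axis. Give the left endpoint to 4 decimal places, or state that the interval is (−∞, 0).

Test eqn y'=λy, z=hλ:
  k1=λy_n ⇒ h·k1=z·y_n;  k2=λ(1+4/5z)y_n ⇒ h·k2=z(1+4/5z)y_n
  y_{n+1}/y_n = 1 − 1/8z + 9/8z(1+4/5z) = 1 + z + 9/10z²
  Hence R(z) = 1 + z + 9/10z².

Need |R(x)|<1, x<0.
x=-1.09: |R|=0.9793
R=1: x+9/10x²=0 ⇒ x=−10/9=-1.1111; min R=1−1/(4·9/10)=0.7222>−1
Confirm numerically:
  x=-0.910: |R|=0.83529 <1
  x=-0.818: |R|=0.78421 <1
  x=-0.798: |R|=0.77512 <1
  x=-0.679: |R|=0.73594 <1
  x=-1.520: |R|=1.55936 >1
  x=-1.380: |R|=1.33396 >1
  x=-1.372: |R|=1.32215 >1
Interval (-1.1111, 0).

z∈(-1.1111,0).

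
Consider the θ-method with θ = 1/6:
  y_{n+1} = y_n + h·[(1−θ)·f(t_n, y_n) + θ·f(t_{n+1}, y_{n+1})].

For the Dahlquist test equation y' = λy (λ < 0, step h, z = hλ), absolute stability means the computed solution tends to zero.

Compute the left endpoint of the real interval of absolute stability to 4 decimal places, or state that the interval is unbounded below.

Set f=λy, z=hλ:
  y_{n+1} = y_n + z·[5/6·y_n + 1/6·y_{n+1}] ⇒ (1 − 1/6z)y_{n+1} = (1 + 5/6z)y_n
  Hence R(z) = (1 + 5/6z)/(1 − 1/6z).

Need |R(x)|<1, x<0.
x=-0.77: |R|=0.3176
R=−1: 1+5/6x = −1+1/6x ⇒ -2/3x=2 ⇒ x=2/(-2/3)=-3.0000
Confirm numerically:
  x=-2.652: |R|=0.83911 <1
  x=-2.644: |R|=0.83526 <1
  x=-1.712: |R|=0.33195 <1
  x=-1.263: |R|=0.04337 <1
  x=-3.488: |R|=1.20573 >1
  x=-3.089: |R|=1.03917 >1
So |R|<1 on (-3.0000, 0).

left endpoint -3.0000.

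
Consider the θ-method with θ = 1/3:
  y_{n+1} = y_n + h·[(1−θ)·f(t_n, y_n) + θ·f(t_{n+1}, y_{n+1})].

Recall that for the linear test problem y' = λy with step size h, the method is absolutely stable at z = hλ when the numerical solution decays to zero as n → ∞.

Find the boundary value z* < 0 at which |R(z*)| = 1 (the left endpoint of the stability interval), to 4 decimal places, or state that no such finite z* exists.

z* = -6.0000.

Test eqn y'=λy, z=hλ:
  y_{n+1} = y_n + z·[2/3·y_n + 1/3·y_{n+1}] ⇒ (1 − 1/3z)y_{n+1} = (1 + 2/3z)y_n
  Hence R(z) = (1 + 2/3z)/(1 − 1/3z).

Boundary: |R(x)|=1, x<0.
x=-0.94: |R|=0.2843
R=−1: 1+2/3x = −1+1/3x ⇒ -1/3x=2 ⇒ x=2/(-1/3)=-6.0000
Confirm numerically:
  x=-5.230: |R|=0.90644 <1
  x=-4.697: |R|=0.83071 <1
  x=-3.737: |R|=0.66409 <1
  x=-6.507: |R|=1.05333 >1
  x=-6.050: |R|=1.00552 >1
Interval (-6.0000, 0).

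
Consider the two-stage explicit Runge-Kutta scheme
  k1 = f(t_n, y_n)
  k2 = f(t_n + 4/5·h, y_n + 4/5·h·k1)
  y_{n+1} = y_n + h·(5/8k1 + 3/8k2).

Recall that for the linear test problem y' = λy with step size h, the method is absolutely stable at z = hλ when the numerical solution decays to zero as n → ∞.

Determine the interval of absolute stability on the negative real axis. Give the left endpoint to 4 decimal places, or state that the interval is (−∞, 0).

Test eqn y'=λy, z=hλ:
  k1=λy_n ⇒ h·k1=z·y_n;  k2=λ(1+4/5z)y_n ⇒ h·k2=z(1+4/5z)y_n
  y_{n+1}/y_n = 1 + 5/8z + 3/8z(1+4/5z) = 1 + z + 3/10z²
  Hence R(z) = 1 + z + 3/10z².

Boundary: |R(x)|=1, x<0.
x=-1.35: |R|=0.1967
R=1: x+3/10x²=0 ⇒ x=−10/3=-3.3333; min R=1−1/(4·3/10)=0.1667>−1
Confirm numerically:
  x=-3.160: |R|=0.83568 <1
  x=-2.663: |R|=0.46447 <1
  x=-2.088: |R|=0.21992 <1
  x=-3.619: |R|=1.31015 >1
  x=-3.375: |R|=1.04219 >1
Interval (-3.3333, 0).

z∈(-3.3333,0).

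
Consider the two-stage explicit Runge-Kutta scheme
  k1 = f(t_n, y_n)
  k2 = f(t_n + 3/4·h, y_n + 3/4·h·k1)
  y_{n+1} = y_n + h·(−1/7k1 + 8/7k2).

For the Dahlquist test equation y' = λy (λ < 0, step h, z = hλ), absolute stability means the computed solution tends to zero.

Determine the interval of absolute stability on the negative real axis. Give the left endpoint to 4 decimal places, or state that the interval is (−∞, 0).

(-1.1667, 0).

Set f=λy, z=hλ:
  k1=λy_n ⇒ h·k1=z·y_n;  k2=λ(1+3/4z)y_n ⇒ h·k2=z(1+3/4z)y_n
  y_{n+1}/y_n = 1 − 1/7z + 8/7z(1+3/4z) = 1 + z + 6/7z²
  ⇒ R(z) = 1 + z + 6/7z².

Need |R(x)|<1, x<0.
x=-1.38: |R|=1.2523
R=1: x+6/7x²=0 ⇒ x=−7/6=-1.1667; min R=1−1/(4·6/7)=0.7083>−1
Confirm numerically:
  x=-0.733: |R|=0.72753 <1
  x=-0.728: |R|=0.72627 <1
  x=-0.501: |R|=0.71414 <1
  x=-1.760: |R|=1.89509 >1
  x=-1.380: |R|=1.25234 >1
  x=-1.358: |R|=1.22271 >1
Stable set (-1.1667, 0).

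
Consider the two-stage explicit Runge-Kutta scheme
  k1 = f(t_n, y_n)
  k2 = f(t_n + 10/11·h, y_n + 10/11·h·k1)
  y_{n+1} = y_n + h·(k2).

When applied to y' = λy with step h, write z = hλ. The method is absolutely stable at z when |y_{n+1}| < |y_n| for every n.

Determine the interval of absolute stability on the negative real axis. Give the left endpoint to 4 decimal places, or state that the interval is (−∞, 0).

Test eqn y'=λy, z=hλ:
  k1=λy_n ⇒ h·k1=z·y_n;  k2=λ(1+10/11z)y_n ⇒ h·k2=z(1+10/11z)y_n
  y_{n+1}/y_n = 1 + z(1+10/11z) = 1 + z + 10/11z²
  ⇒ R(z) = 1 + z + 10/11z².

Need |R(x)|<1, x<0.
x=-1.4: |R|=1.3818
R=1: x+10/11x²=0 ⇒ x=−11/10=-1.1000; min R=1−1/(4·10/11)=0.7250>−1
Confirm numerically:
  x=-0.887: |R|=0.82824 <1
  x=-0.803: |R|=0.78319 <1
  x=-0.646: |R|=0.73338 <1
  x=-0.508: |R|=0.72660 <1
  x=-1.536: |R|=1.60881 >1
  x=-1.421: |R|=1.41467 >1
So |R|<1 on (-1.1000, 0).

z∈(-1.1000,0).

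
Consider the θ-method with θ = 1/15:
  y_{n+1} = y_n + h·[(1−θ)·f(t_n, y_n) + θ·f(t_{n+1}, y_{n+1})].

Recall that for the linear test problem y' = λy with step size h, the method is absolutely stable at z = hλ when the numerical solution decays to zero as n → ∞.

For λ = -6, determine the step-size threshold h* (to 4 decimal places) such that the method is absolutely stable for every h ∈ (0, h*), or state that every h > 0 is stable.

(-2.3077,0); λ=-6 ⇒ h* = (30/13)/6 = 0.3846.

Set f=λy, z=hλ:
  y_{n+1} = y_n + z·[14/15·y_n + 1/15·y_{n+1}] ⇒ (1 − 1/15z)y_{n+1} = (1 + 14/15z)y_n
  R(z) = (1 + 14/15z)/(1 − 1/15z).

Boundary: |R(x)|=1, x<0.
x=-1.22: |R|=0.1282
R=−1: 1+14/15x = −1+1/15x ⇒ -13/15x=2 ⇒ x=2/(-13/15)=-2.3077
Confirm numerically:
  x=-2.002: |R|=0.76626 <1
  x=-1.976: |R|=0.74599 <1
  x=-1.726: |R|=0.54789 <1
  x=-1.016: |R|=0.04845 <1
  x=-2.796: |R|=1.35671 >1
  x=-2.717: |R|=1.30033 >1
  x=-2.654: |R|=1.25501 >1
So |R|<1 on (-2.3077, 0).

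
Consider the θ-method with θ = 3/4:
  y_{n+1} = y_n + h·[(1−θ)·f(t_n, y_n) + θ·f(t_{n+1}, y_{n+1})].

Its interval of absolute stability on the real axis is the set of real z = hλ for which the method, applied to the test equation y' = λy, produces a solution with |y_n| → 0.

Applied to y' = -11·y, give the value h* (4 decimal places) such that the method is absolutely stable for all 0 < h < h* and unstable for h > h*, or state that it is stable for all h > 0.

Set f=λy, z=hλ:
  y_{n+1} = y_n + z·[1/4·y_n + 3/4·y_{n+1}] ⇒ (1 − 3/4z)y_{n+1} = (1 + 1/4z)y_n
  so R(z) = (1 + 1/4z)/(1 − 3/4z).

Solve |R(x)|<1 on ℝ⁻.
x=-1.28: |R|=0.3469
x=-2: |R|=0.2000
x=-10: |R|=0.1765
x=-100: |R|=0.3158
θ=3/4≥1/2 ⇒ |1+1/4x|<|1−3/4x| ∀x<0 ⇒ interval (−∞,0).

interval (−∞, 0). Any h>0 works for λ=-11.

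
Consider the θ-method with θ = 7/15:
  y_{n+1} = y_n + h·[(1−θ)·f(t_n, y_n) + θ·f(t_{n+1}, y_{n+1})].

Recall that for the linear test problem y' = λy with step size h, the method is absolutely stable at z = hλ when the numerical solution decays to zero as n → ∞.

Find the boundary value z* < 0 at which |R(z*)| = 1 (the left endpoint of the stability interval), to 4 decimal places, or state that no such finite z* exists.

left endpoint -30.0000.

Set f=λy, z=hλ:
  y_{n+1} = y_n + z·[8/15·y_n + 7/15·y_{n+1}] ⇒ (1 − 7/15z)y_{n+1} = (1 + 8/15z)y_n
  so R(z) = (1 + 8/15z)/(1 − 7/15z).

Find x<0 with |R(x)|<1.
x=-1.17: |R|=0.2432
R=−1: 1+8/15x = −1+7/15x ⇒ -1/15x=2 ⇒ x=2/(-1/15)=-30.0000
Confirm numerically:
  x=-28.776: |R|=0.99434 <1
  x=-21.458: |R|=0.94829 <1
  x=-18.029: |R|=0.91522 <1
  x=-30.595: |R|=1.00260 >1
  x=-30.577: |R|=1.00252 >1
  x=-30.313: |R|=1.00138 >1
So |R|<1 on (-30.0000, 0).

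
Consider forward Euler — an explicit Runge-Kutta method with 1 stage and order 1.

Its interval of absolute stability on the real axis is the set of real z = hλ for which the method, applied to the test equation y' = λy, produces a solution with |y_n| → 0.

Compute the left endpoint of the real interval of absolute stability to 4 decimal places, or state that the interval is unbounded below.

left endpoint -2.0000.

Test eqn y'=λy, z=hλ:
  order 1, 1-stage ⇒ R(z)=1+z
  (e.g. R(-1.62)=-0.62000, |R|=0.62000)

Find x<0 with |R(x)|<1.
x=-1.62: |R|=0.6200
|R(-1.97)|=0.9700 |R(-1.75)|=0.7500 |R(-1.49)|=0.4900
Bisect:
  x_lo=-2.6158 |R|=1.6158  x_hi=-0.2912 |R|=0.7088
  mid=-1.45352 |R|=0.45352 →hi
  mid=-2.03467 |R|=1.03467 →lo
  mid=-1.74410 |R|=0.74410 →hi
  mid=-1.88938 |R|=0.88938 →hi
  mid=-1.96203 |R|=0.96203 →hi
  mid=-1.99835 |R|=0.99835 →hi
  mid=-2.01651 |R|=1.01651 →lo
  ...
  [-2.00005,-1.99991] ⇒ x*=-2.0000
Interval (-2.0000, 0).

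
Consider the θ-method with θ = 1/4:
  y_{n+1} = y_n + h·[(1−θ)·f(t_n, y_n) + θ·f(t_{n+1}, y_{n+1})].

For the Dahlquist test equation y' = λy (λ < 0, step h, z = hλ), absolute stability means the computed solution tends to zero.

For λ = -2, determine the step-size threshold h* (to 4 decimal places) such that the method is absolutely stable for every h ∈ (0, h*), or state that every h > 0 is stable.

On y'=λy, z=hλ:
  y_{n+1} = y_n + z·[3/4·y_n + 1/4·y_{n+1}] ⇒ (1 − 1/4z)y_{n+1} = (1 + 3/4z)y_n
  R(z) = (1 + 3/4z)/(1 − 1/4z).

Need |R(x)|<1, x<0.
x=-1.41: |R|=0.0425
R=−1: 1+3/4x = −1+1/4x ⇒ -1/2x=2 ⇒ x=2/(-1/2)=-4.0000
Confirm numerically:
  x=-3.353: |R|=0.82402 <1
  x=-3.285: |R|=0.80371 <1
  x=-1.614: |R|=0.14998 <1
  x=-4.169: |R|=1.04138 >1
  x=-4.155: |R|=1.03801 >1
Stable set (-4.0000, 0).

(-4.0000,0); λ=-2 ⇒ h* = (4)/2 = 2.0000.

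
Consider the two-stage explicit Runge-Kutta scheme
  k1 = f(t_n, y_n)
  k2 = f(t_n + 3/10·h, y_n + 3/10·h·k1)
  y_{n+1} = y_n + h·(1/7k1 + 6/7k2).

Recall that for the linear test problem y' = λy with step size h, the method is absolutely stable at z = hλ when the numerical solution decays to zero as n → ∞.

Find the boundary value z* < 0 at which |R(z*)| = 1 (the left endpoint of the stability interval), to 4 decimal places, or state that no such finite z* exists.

Set f=λy, z=hλ:
  k1=λy_n ⇒ h·k1=z·y_n;  k2=λ(1+3/10z)y_n ⇒ h·k2=z(1+3/10z)y_n
  y_{n+1}/y_n = 1 + 1/7z + 6/7z(1+3/10z) = 1 + z + 9/35z²
  ⇒ R(z) = 1 + z + 9/35z².

Boundary: |R(x)|=1, x<0.
x=-0.99: |R|=0.2620
R=1: x+9/35x²=0 ⇒ x=−35/9=-3.8889; min R=1−1/(4·9/35)=0.0278>−1
Confirm numerically:
  x=-3.812: |R|=0.92463 <1
  x=-3.793: |R|=0.90648 <1
  x=-3.665: |R|=0.78900 <1
  x=-1.920: |R|=0.02793 <1
  x=-4.308: |R|=1.46428 >1
  x=-4.177: |R|=1.30946 >1
  x=-4.094: |R|=1.21593 >1
So |R|<1 on (-3.8889, 0).

z* = -3.8889.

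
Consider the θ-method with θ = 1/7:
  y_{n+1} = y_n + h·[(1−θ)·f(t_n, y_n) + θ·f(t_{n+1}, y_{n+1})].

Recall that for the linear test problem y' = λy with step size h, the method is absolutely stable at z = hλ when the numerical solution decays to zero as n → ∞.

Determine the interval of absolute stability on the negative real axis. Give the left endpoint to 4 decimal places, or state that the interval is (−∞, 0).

With y'=λy (z=hλ):
  y_{n+1} = y_n + z·[6/7·y_n + 1/7·y_{n+1}] ⇒ (1 − 1/7z)y_{n+1} = (1 + 6/7z)y_n
  ⇒ R(z) = (1 + 6/7z)/(1 − 1/7z).

Boundary: |R(x)|=1, x<0.
x=-0.43: |R|=0.5949
R=−1: 1+6/7x = −1+1/7x ⇒ -5/7x=2 ⇒ x=2/(-5/7)=-2.8000
Confirm numerically:
  x=-2.025: |R|=0.57064 <1
  x=-1.742: |R|=0.39488 <1
  x=-1.374: |R|=0.14856 <1
  x=-1.273: |R|=0.07712 <1
  x=-3.239: |R|=1.21438 >1
  x=-2.963: |R|=1.08180 >1
  x=-2.913: |R|=1.05700 >1
Stable set (-2.8000, 0).

(-2.8000, 0).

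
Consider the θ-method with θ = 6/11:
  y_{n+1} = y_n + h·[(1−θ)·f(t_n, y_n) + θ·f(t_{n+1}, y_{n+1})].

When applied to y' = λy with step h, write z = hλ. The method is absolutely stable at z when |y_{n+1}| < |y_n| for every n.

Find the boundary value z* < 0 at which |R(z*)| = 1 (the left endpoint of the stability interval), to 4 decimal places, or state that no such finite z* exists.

On y'=λy, z=hλ:
  y_{n+1} = y_n + z·[5/11·y_n + 6/11·y_{n+1}] ⇒ (1 − 6/11z)y_{n+1} = (1 + 5/11z)y_n
  so R(z) = (1 + 5/11z)/(1 − 6/11z).

Need |R(x)|<1, x<0.
x=-0.55: |R|=0.5769
x=-2: |R|=0.0435
x=-10: |R|=0.5493
x=-100: |R|=0.8003
θ=6/11≥1/2 ⇒ |1+5/11x|<|1−6/11x| ∀x<0 ⇒ interval (−∞,0).

(−∞, 0) — no finite endpoint.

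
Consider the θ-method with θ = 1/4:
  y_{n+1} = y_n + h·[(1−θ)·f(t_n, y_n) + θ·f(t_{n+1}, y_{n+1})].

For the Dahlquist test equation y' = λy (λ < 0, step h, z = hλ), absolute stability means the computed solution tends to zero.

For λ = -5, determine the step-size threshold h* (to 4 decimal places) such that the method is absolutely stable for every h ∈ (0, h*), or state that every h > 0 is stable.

Set f=λy, z=hλ:
  y_{n+1} = y_n + z·[3/4·y_n + 1/4·y_{n+1}] ⇒ (1 − 1/4z)y_{n+1} = (1 + 3/4z)y_n
  ⇒ R(z) = (1 + 3/4z)/(1 − 1/4z).

Find x<0 with |R(x)|<1.
x=-1.76: |R|=0.2222
R=−1: 1+3/4x = −1+1/4x ⇒ -1/2x=2 ⇒ x=2/(-1/2)=-4.0000
Confirm numerically:
  x=-3.961: |R|=0.99020 <1
  x=-3.419: |R|=0.84338 <1
  x=-2.825: |R|=0.65568 <1
  x=-4.568: |R|=1.13259 >1
  x=-4.350: |R|=1.08383 >1
So |R|<1 on (-4.0000, 0).

(-4.0000,0); λ=-5 ⇒ h* = (4)/5 = 0.8000.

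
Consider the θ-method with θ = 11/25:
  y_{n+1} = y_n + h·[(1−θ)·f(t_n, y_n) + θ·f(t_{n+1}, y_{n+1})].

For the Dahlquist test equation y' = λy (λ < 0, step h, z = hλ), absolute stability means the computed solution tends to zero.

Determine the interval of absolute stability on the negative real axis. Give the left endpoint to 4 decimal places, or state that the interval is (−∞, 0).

With y'=λy (z=hλ):
  y_{n+1} = y_n + z·[14/25·y_n + 11/25·y_{n+1}] ⇒ (1 − 11/25z)y_{n+1} = (1 + 14/25z)y_n
  Hence R(z) = (1 + 14/25z)/(1 − 11/25z).

Solve |R(x)|<1 on ℝ⁻.
x=-1.03: |R|=0.2912
R=−1: 1+14/25x = −1+11/25x ⇒ -3/25x=2 ⇒ x=2/(-3/25)=-16.6667
Confirm numerically:
  x=-16.507: |R|=0.99768 <1
  x=-15.497: |R|=0.98205 <1
  x=-15.070: |R|=0.97489 <1
  x=-14.064: |R|=0.95655 <1
  x=-17.217: |R|=1.00770 >1
  x=-16.882: |R|=1.00307 >1
  x=-16.718: |R|=1.00074 >1
So |R|<1 on (-16.6667, 0).

z∈(-16.6667,0).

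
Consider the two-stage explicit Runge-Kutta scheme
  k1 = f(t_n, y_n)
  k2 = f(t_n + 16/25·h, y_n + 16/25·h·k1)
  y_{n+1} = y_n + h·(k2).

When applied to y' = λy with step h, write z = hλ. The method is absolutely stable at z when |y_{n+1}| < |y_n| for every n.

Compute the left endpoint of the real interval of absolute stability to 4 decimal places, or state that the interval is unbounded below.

With y'=λy (z=hλ):
  k1=λy_n ⇒ h·k1=z·y_n;  k2=λ(1+16/25z)y_n ⇒ h·k2=z(1+16/25z)y_n
  y_{n+1}/y_n = 1 + z(1+16/25z) = 1 + z + 16/25z²
  Hence R(z) = 1 + z + 16/25z².

Boundary: |R(x)|=1, x<0.
x=-1.03: |R|=0.6490
R=1: x+16/25x²=0 ⇒ x=−25/16=-1.5625; min R=1−1/(4·16/25)=0.6094>−1
Confirm numerically:
  x=-1.332: |R|=0.80350 <1
  x=-1.201: |R|=0.72214 <1
  x=-1.168: |R|=0.70510 <1
  x=-0.858: |R|=0.61314 <1
  x=-1.754: |R|=1.21497 >1
  x=-1.627: |R|=1.06716 >1
Stable set (-1.5625, 0).

left endpoint -1.5625.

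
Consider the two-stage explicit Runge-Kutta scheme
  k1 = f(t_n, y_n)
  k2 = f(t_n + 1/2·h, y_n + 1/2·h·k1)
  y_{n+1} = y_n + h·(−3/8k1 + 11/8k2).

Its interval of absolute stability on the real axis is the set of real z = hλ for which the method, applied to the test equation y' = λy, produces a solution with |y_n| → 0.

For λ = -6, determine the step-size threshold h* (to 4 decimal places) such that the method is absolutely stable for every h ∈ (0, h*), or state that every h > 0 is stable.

Set f=λy, z=hλ:
  k1=λy_n ⇒ h·k1=z·y_n;  k2=λ(1+1/2z)y_n ⇒ h·k2=z(1+1/2z)y_n
  y_{n+1}/y_n = 1 − 3/8z + 11/8z(1+1/2z) = 1 + z + 11/16z²
  ⇒ R(z) = 1 + z + 11/16z².

Find x<0 with |R(x)|<1.
x=-1.15: |R|=0.7592
R=1: x+11/16x²=0 ⇒ x=−16/11=-1.4545; min R=1−1/(4·11/16)=0.6364>−1
Confirm numerically:
  x=-1.406: |R|=0.95307 <1
  x=-1.231: |R|=0.81081 <1
  x=-1.205: |R|=0.79327 <1
  x=-1.742: |R|=1.34426 >1
  x=-1.587: |R|=1.14452 >1
  x=-1.549: |R|=1.10059 >1
Interval (-1.4545, 0).

(-1.4545,0); λ=-6 ⇒ h* = (16/11)/6 = 0.2424.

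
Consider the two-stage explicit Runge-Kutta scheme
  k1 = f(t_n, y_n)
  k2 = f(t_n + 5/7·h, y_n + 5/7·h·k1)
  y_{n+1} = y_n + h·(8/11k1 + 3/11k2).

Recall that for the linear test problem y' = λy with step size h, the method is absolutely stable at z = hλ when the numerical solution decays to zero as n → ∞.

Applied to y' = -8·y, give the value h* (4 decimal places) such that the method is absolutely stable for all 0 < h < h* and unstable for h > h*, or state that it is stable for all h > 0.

With y'=λy (z=hλ):
  k1=λy_n ⇒ h·k1=z·y_n;  k2=λ(1+5/7z)y_n ⇒ h·k2=z(1+5/7z)y_n
  y_{n+1}/y_n = 1 + 8/11z + 3/11z(1+5/7z) = 1 + z + 15/77z²
  Hence R(z) = 1 + z + 15/77z².

Find x<0 with |R(x)|<1.
x=-1.67: |R|=0.1267
R=1: x+15/77x²=0 ⇒ x=−77/15=-5.1333; min R=1−1/(4·15/77)=-0.2833>−1
Confirm numerically:
  x=-4.793: |R|=0.68223 <1
  x=-4.485: |R|=0.43355 <1
  x=-3.391: |R|=0.15096 <1
  x=-5.718: |R|=1.65126 >1
  x=-5.517: |R|=1.41234 >1
  x=-5.323: |R|=1.19667 >1
Interval (-5.1333, 0).

(-5.1333,0); λ=-8 ⇒ h* = (77/15)/8 = 0.6417.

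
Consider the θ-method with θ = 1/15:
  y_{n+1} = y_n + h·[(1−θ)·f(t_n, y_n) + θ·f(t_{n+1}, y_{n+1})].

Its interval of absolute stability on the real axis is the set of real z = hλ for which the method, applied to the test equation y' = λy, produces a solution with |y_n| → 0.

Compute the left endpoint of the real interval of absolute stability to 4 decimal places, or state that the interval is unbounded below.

Set f=λy, z=hλ:
  y_{n+1} = y_n + z·[14/15·y_n + 1/15·y_{n+1}] ⇒ (1 − 1/15z)y_{n+1} = (1 + 14/15z)y_n
  so R(z) = (1 + 14/15z)/(1 − 1/15z).

Boundary: |R(x)|=1, x<0.
x=-1.53: |R|=0.3884
R=−1: 1+14/15x = −1+1/15x ⇒ -13/15x=2 ⇒ x=2/(-13/15)=-2.3077
Confirm numerically:
  x=-2.130: |R|=0.86515 <1
  x=-1.268: |R|=0.16917 <1
  x=-1.116: |R|=0.03872 <1
  x=-1.039: |R|=0.02831 <1
  x=-2.659: |R|=1.25862 >1
  x=-2.435: |R|=1.09492 >1
  x=-2.333: |R|=1.01898 >1
Stable set (-2.3077, 0).

z* = -2.3077.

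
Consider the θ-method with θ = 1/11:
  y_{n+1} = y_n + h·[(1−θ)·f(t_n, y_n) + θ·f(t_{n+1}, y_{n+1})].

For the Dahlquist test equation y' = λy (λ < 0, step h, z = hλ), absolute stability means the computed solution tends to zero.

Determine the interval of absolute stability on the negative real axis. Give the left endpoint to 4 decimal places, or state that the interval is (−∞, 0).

(-2.4444, 0).

Set f=λy, z=hλ:
  y_{n+1} = y_n + z·[10/11·y_n + 1/11·y_{n+1}] ⇒ (1 − 1/11z)y_{n+1} = (1 + 10/11z)y_n
  R(z) = (1 + 10/11z)/(1 − 1/11z).

Boundary: |R(x)|=1, x<0.
x=-1.33: |R|=0.1865
R=−1: 1+10/11x = −1+1/11x ⇒ -9/11x=2 ⇒ x=2/(-9/11)=-2.4444
Confirm numerically:
  x=-1.594: |R|=0.39225 <1
  x=-1.188: |R|=0.07220 <1
  x=-0.992: |R|=0.09006 <1
  x=-2.761: |R|=1.20703 >1
  x=-2.665: |R|=1.14526 >1
So |R|<1 on (-2.4444, 0).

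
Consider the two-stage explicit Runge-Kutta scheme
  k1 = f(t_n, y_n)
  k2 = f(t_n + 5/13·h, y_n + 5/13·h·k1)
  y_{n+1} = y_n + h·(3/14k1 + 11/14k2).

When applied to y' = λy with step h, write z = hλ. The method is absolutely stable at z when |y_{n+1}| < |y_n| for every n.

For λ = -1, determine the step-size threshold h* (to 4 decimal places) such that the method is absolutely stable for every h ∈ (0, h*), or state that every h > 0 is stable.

(-3.3091,0); λ=-1 ⇒ h* = (182/55)/1 = 3.3091.

On y'=λy, z=hλ:
  k1=λy_n ⇒ h·k1=z·y_n;  k2=λ(1+5/13z)y_n ⇒ h·k2=z(1+5/13z)y_n
  y_{n+1}/y_n = 1 + 3/14z + 11/14z(1+5/13z) = 1 + z + 55/182z²
  ⇒ R(z) = 1 + z + 55/182z².

Solve |R(x)|<1 on ℝ⁻.
x=-0.57: |R|=0.5282
R=1: x+55/182x²=0 ⇒ x=−182/55=-3.3091; min R=1−1/(4·55/182)=0.1727>−1
Confirm numerically:
  x=-3.036: |R|=0.74945 <1
  x=-2.184: |R|=0.25744 <1
  x=-1.509: |R|=0.17913 <1
  x=-1.501: |R|=0.17985 <1
  x=-3.755: |R|=1.50600 >1
  x=-3.413: |R|=1.10717 >1
Interval (-3.3091, 0).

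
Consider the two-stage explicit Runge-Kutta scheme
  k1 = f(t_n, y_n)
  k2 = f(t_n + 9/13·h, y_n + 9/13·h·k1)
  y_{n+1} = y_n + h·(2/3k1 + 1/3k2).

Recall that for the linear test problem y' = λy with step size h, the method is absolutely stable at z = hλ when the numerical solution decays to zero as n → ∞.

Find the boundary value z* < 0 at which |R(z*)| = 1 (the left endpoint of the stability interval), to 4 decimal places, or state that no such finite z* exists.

left endpoint -4.3333.

On y'=λy, z=hλ:
  k1=λy_n ⇒ h·k1=z·y_n;  k2=λ(1+9/13z)y_n ⇒ h·k2=z(1+9/13z)y_n
  y_{n+1}/y_n = 1 + 2/3z + 1/3z(1+9/13z) = 1 + z + 3/13z²
  so R(z) = 1 + z + 3/13z².

Find x<0 with |R(x)|<1.
x=-0.65: |R|=0.4475
R=1: x+3/13x²=0 ⇒ x=−13/3=-4.3333; min R=1−1/(4·3/13)=-0.0833>−1
Confirm numerically:
  x=-4.140: |R|=0.81529 <1
  x=-3.940: |R|=0.64237 <1
  x=-2.716: |R|=0.01369 <1
  x=-4.721: |R|=1.42235 >1
  x=-4.557: |R|=1.23521 >1
Stable set (-4.3333, 0).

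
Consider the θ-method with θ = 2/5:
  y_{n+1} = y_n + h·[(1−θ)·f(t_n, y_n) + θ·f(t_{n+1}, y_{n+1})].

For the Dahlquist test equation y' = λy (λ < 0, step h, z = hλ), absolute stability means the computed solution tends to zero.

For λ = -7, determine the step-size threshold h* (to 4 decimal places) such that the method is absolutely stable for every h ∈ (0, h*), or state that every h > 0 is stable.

Test eqn y'=λy, z=hλ:
  y_{n+1} = y_n + z·[3/5·y_n + 2/5·y_{n+1}] ⇒ (1 − 2/5z)y_{n+1} = (1 + 3/5z)y_n
  so R(z) = (1 + 3/5z)/(1 − 2/5z).

Find x<0 with |R(x)|<1.
x=-1.4: |R|=0.1026
R=−1: 1+3/5x = −1+2/5x ⇒ -1/5x=2 ⇒ x=2/(-1/5)=-10.0000
Confirm numerically:
  x=-6.411: |R|=0.79862 <1
  x=-5.921: |R|=0.75781 <1
  x=-5.421: |R|=0.71096 <1
  x=-5.123: |R|=0.68011 <1
  x=-10.539: |R|=1.02067 >1
  x=-10.074: |R|=1.00294 >1
  x=-10.036: |R|=1.00144 >1
So |R|<1 on (-10.0000, 0).

(-10.0000,0); λ=-7 ⇒ h* = (10)/7 = 1.4286.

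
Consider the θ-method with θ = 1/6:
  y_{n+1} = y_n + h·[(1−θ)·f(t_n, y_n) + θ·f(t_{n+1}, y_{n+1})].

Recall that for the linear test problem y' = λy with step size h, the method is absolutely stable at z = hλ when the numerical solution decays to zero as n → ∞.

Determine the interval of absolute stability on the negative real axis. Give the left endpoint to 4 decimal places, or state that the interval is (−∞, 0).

On y'=λy, z=hλ:
  y_{n+1} = y_n + z·[5/6·y_n + 1/6·y_{n+1}] ⇒ (1 − 1/6z)y_{n+1} = (1 + 5/6z)y_n
  so R(z) = (1 + 5/6z)/(1 − 1/6z).

Need |R(x)|<1, x<0.
x=-1.25: |R|=0.0345
R=−1: 1+5/6x = −1+1/6x ⇒ -2/3x=2 ⇒ x=2/(-2/3)=-3.0000
Confirm numerically:
  x=-2.078: |R|=0.54345 <1
  x=-1.470: |R|=0.18072 <1
  x=-1.396: |R|=0.13250 <1
  x=-1.272: |R|=0.04950 <1
  x=-3.441: |R|=1.18684 >1
  x=-3.142: |R|=1.06213 >1
So |R|<1 on (-3.0000, 0).

(-3.0000, 0).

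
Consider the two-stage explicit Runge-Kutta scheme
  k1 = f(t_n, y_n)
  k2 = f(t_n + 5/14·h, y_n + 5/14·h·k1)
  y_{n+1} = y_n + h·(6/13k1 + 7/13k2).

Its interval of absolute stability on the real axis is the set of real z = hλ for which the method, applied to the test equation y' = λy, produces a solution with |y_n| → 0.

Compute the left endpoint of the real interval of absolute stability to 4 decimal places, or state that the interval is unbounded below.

Test eqn y'=λy, z=hλ:
  k1=λy_n ⇒ h·k1=z·y_n;  k2=λ(1+5/14z)y_n ⇒ h·k2=z(1+5/14z)y_n
  y_{n+1}/y_n = 1 + 6/13z + 7/13z(1+5/14z) = 1 + z + 5/26z²
  so R(z) = 1 + z + 5/26z².

Boundary: |R(x)|=1, x<0.
x=-1: |R|=0.1923
R=1: x+5/26x²=0 ⇒ x=−26/5=-5.2000; min R=1−1/(4·5/26)=-0.3000>−1
Confirm numerically:
  x=-4.600: |R|=0.46923 <1
  x=-4.369: |R|=0.30180 <1
  x=-4.197: |R|=0.19046 <1
  x=-5.590: |R|=1.41925 >1
  x=-5.304: |R|=1.10608 >1
Interval (-5.2000, 0).

z* = -5.2000.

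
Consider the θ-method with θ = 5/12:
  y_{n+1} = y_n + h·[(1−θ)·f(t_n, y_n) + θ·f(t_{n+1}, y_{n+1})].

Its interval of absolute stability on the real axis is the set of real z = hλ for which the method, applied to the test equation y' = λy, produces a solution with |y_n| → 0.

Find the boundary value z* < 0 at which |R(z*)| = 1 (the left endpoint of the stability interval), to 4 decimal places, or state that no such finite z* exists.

z* = -12.0000.

With y'=λy (z=hλ):
  y_{n+1} = y_n + z·[7/12·y_n + 5/12·y_{n+1}] ⇒ (1 − 5/12z)y_{n+1} = (1 + 7/12z)y_n
  so R(z) = (1 + 7/12z)/(1 − 5/12z).

Find x<0 with |R(x)|<1.
x=-0.45: |R|=0.6211
R=−1: 1+7/12x = −1+5/12x ⇒ -1/6x=2 ⇒ x=2/(-1/6)=-12.0000
Confirm numerically:
  x=-8.498: |R|=0.87146 <1
  x=-7.646: |R|=0.82664 <1
  x=-6.628: |R|=0.76198 <1
  x=-5.479: |R|=0.66894 <1
  x=-12.392: |R|=1.01060 >1
  x=-12.253: |R|=1.00691 >1
  x=-12.148: |R|=1.00407 >1
So |R|<1 on (-12.0000, 0).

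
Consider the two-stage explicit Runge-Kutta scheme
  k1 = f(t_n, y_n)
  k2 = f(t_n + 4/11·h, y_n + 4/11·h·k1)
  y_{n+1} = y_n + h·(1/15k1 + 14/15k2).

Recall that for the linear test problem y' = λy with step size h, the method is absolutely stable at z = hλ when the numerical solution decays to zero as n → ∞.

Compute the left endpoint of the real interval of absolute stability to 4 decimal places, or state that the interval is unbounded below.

On y'=λy, z=hλ:
  k1=λy_n ⇒ h·k1=z·y_n;  k2=λ(1+4/11z)y_n ⇒ h·k2=z(1+4/11z)y_n
  y_{n+1}/y_n = 1 + 1/15z + 14/15z(1+4/11z) = 1 + z + 56/165z²
  so R(z) = 1 + z + 56/165z².

Boundary: |R(x)|=1, x<0.
x=-0.62: |R|=0.5105
R=1: x+56/165x²=0 ⇒ x=−165/56=-2.9464; min R=1−1/(4·56/165)=0.2634>−1
Confirm numerically:
  x=-2.626: |R|=0.71442 <1
  x=-2.144: |R|=0.41610 <1
  x=-2.031: |R|=0.36899 <1
  x=-1.986: |R|=0.35264 <1
  x=-3.534: |R|=1.70474 >1
  x=-3.525: |R|=1.69218 >1
  x=-3.500: |R|=1.65758 >1
Stable set (-2.9464, 0).

z* = -2.9464.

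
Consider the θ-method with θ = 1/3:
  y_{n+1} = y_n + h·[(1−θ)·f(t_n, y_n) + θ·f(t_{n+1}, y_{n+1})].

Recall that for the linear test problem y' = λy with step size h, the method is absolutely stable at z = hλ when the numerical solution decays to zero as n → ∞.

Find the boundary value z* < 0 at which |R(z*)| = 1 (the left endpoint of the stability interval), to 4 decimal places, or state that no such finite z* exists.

z* = -6.0000.

Set f=λy, z=hλ:
  y_{n+1} = y_n + z·[2/3·y_n + 1/3·y_{n+1}] ⇒ (1 − 1/3z)y_{n+1} = (1 + 2/3z)y_n
  so R(z) = (1 + 2/3z)/(1 − 1/3z).

Solve |R(x)|<1 on ℝ⁻.
x=-1.31: |R|=0.0882
R=−1: 1+2/3x = −1+1/3x ⇒ -1/3x=2 ⇒ x=2/(-1/3)=-6.0000
Confirm numerically:
  x=-5.729: |R|=0.96895 <1
  x=-4.586: |R|=0.81360 <1
  x=-4.568: |R|=0.81078 <1
  x=-3.917: |R|=0.69886 <1
  x=-6.597: |R|=1.06221 >1
  x=-6.433: |R|=1.04590 >1
  x=-6.224: |R|=1.02428 >1
Stable set (-6.0000, 0).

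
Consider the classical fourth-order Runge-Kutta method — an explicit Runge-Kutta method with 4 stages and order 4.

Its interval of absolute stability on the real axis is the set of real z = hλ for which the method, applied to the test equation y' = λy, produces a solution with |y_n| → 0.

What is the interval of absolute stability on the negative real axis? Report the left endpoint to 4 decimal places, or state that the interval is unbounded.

Set f=λy, z=hλ:
  order 4, 4-stage ⇒ R(z)=1+z+z^2/2+z^3/6+z^4/24
  (e.g. R(-1.75)=0.27881, |R|=0.27881)

Find x<0 with |R(x)|<1.
x=-1.75: |R|=0.2788
|R(-2.14)|=0.3903 |R(-1.54)|=0.2714 |R(-1.02)|=0.3684
Bisect:
  x_lo=-3.2678 |R|=2.0068  x_hi=-0.2244 |R|=0.7990
  mid=-1.74607 |R|=0.27837 →hi
  mid=-2.50691 |R|=0.65525 →hi
  mid=-2.88734 |R|=1.16507 →lo
  mid=-2.69713 |R|=0.87501 →hi
  mid=-2.79223 |R|=1.01051 →lo
  mid=-2.74468 |R|=0.94047 →hi
  mid=-2.76846 |R|=0.97491 →hi
  mid=-2.78034 |R|=0.99256 →hi
  mid=-2.78629 |R|=1.00150 →lo
  mid=-2.78332 |R|=0.99702 →hi
  ...
  [-2.78536,-2.78517] ⇒ x*=-2.7853
So |R|<1 on (-2.7853, 0).

(-2.7853, 0).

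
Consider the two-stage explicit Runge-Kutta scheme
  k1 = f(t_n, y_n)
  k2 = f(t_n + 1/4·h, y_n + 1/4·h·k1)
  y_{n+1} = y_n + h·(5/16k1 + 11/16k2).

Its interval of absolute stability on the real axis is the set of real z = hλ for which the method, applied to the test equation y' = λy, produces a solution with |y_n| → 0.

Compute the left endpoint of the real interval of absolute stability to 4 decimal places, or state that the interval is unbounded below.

Set f=λy, z=hλ:
  k1=λy_n ⇒ h·k1=z·y_n;  k2=λ(1+1/4z)y_n ⇒ h·k2=z(1+1/4z)y_n
  y_{n+1}/y_n = 1 + 5/16z + 11/16z(1+1/4z) = 1 + z + 11/64z²
  so R(z) = 1 + z + 11/64z².

Solve |R(x)|<1 on ℝ⁻.
x=-1.62: |R|=0.1689
R=1: x+11/64x²=0 ⇒ x=−64/11=-5.8182; min R=1−1/(4·11/64)=-0.4545>−1
Confirm numerically:
  x=-5.697: |R|=0.88134 <1
  x=-5.268: |R|=0.50184 <1
  x=-3.143: |R|=0.44514 <1
  x=-6.407: |R|=1.64841 >1
  x=-6.354: |R|=1.58516 >1
  x=-6.315: |R|=1.53924 >1
Stable set (-5.8182, 0).

left endpoint -5.8182.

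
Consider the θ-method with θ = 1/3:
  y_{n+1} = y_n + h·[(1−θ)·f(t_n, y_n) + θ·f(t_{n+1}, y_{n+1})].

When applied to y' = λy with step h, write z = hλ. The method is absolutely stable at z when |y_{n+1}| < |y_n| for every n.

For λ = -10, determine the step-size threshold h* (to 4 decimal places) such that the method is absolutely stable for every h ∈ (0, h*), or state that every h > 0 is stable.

(-6.0000,0); λ=-10 ⇒ h* = (6)/10 = 0.6000.

Set f=λy, z=hλ:
  y_{n+1} = y_n + z·[2/3·y_n + 1/3·y_{n+1}] ⇒ (1 − 1/3z)y_{n+1} = (1 + 2/3z)y_n
  Hence R(z) = (1 + 2/3z)/(1 − 1/3z).

Need |R(x)|<1, x<0.
x=-0.89: |R|=0.3136
R=−1: 1+2/3x = −1+1/3x ⇒ -1/3x=2 ⇒ x=2/(-1/3)=-6.0000
Confirm numerically:
  x=-5.479: |R|=0.93855 <1
  x=-5.144: |R|=0.89489 <1
  x=-4.545: |R|=0.80716 <1
  x=-3.757: |R|=0.66805 <1
  x=-6.554: |R|=1.05799 >1
  x=-6.270: |R|=1.02913 >1
  x=-6.148: |R|=1.01618 >1
So |R|<1 on (-6.0000, 0).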